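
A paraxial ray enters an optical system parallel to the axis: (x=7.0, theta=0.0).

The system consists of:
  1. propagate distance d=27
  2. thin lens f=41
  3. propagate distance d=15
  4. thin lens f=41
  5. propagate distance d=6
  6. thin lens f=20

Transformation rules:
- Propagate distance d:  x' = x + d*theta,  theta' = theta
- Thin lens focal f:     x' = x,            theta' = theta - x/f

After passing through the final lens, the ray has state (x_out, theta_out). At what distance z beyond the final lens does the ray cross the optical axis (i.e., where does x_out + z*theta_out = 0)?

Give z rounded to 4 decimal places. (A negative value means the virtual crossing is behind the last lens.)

Answer: 6.6267

Derivation:
Initial: x=7.0000 theta=0.0000
After 1 (propagate distance d=27): x=7.0000 theta=0.0000
After 2 (thin lens f=41): x=7.0000 theta=-7/41 (≈-0.1707)
After 3 (propagate distance d=15): x=182/41 (≈4.4390) theta=-7/41 (≈-0.1707)
After 4 (thin lens f=41): x=182/41 (≈4.4390) theta=-469/1681 (≈-0.2790)
After 5 (propagate distance d=6): x=4648/1681 (≈2.7650) theta=-469/1681 (≈-0.2790)
After 6 (thin lens f=20): x=4648/1681 (≈2.7650) theta=-3507/8405 (≈-0.4173)
z_focus = -x_out/theta_out = -(4648/1681)/(-3507/8405) = 3320/501 ≈ 6.6267
Rounded to 4 decimal places: z = 6.6267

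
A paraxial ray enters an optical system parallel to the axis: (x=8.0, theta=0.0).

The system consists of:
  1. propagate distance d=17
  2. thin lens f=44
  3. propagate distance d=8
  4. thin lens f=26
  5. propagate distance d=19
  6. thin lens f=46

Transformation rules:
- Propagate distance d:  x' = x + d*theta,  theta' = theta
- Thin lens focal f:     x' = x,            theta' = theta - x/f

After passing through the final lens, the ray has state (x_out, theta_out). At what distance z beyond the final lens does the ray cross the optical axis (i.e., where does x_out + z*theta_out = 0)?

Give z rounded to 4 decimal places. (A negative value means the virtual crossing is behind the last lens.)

Answer: -4.2651

Derivation:
Initial: x=8.0000 theta=0.0000
After 1 (propagate distance d=17): x=8.0000 theta=0.0000
After 2 (thin lens f=44): x=8.0000 theta=-2/11 (≈-0.1818)
After 3 (propagate distance d=8): x=72/11 (≈6.5455) theta=-2/11 (≈-0.1818)
After 4 (thin lens f=26): x=72/11 (≈6.5455) theta=-62/143 (≈-0.4336)
After 5 (propagate distance d=19): x=-22/13 (≈-1.6923) theta=-62/143 (≈-0.4336)
After 6 (thin lens f=46): x=-22/13 (≈-1.6923) theta=-1305/3289 (≈-0.3968)
z_focus = -x_out/theta_out = -(-22/13)/(-1305/3289) = -5566/1305 ≈ -4.2651
Rounded to 4 decimal places: z = -4.2651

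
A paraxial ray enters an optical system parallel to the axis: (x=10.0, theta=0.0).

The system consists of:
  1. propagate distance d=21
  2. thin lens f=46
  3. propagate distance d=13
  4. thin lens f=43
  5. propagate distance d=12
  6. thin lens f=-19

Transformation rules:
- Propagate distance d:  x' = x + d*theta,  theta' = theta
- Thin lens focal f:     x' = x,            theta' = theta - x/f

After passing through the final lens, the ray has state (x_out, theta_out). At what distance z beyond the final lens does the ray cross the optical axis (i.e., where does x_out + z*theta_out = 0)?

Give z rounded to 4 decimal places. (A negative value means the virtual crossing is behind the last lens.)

Answer: 10.2807

Derivation:
Initial: x=10.0000 theta=0.0000
After 1 (propagate distance d=21): x=10.0000 theta=0.0000
After 2 (thin lens f=46): x=10.0000 theta=-5/23 (≈-0.2174)
After 3 (propagate distance d=13): x=165/23 (≈7.1739) theta=-5/23 (≈-0.2174)
After 4 (thin lens f=43): x=165/23 (≈7.1739) theta=-380/989 (≈-0.3842)
After 5 (propagate distance d=12): x=2535/989 (≈2.5632) theta=-380/989 (≈-0.3842)
After 6 (thin lens f=-19): x=2535/989 (≈2.5632) theta=-4685/18791 (≈-0.2493)
z_focus = -x_out/theta_out = -(2535/989)/(-4685/18791) = 9633/937 ≈ 10.2807
Rounded to 4 decimal places: z = 10.2807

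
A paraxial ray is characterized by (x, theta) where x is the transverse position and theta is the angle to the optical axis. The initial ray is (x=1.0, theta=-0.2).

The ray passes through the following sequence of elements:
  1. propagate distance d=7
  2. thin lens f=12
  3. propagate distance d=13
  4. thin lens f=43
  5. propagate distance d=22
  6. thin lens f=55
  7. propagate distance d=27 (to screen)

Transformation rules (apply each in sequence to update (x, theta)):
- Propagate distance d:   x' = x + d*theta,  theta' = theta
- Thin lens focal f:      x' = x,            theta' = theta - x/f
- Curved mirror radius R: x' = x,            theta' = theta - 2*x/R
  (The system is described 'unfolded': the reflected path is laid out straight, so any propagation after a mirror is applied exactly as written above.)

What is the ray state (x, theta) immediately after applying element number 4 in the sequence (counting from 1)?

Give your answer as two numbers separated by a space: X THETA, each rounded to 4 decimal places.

Answer: -2.5667 -0.1070

Derivation:
Initial: x=1.0000 theta=-0.2000
After 1 (propagate distance d=7): x=-0.4000 theta=-0.2000
After 2 (thin lens f=12): x=-0.4000 theta=-1/6 (≈-0.1667)
After 3 (propagate distance d=13): x=-77/30 (≈-2.5667) theta=-1/6 (≈-0.1667)
After 4 (thin lens f=43): x=-77/30 (≈-2.5667) theta=-23/215 (≈-0.1070)
Rounded to 4 decimal places: x = -2.5667, theta = -0.1070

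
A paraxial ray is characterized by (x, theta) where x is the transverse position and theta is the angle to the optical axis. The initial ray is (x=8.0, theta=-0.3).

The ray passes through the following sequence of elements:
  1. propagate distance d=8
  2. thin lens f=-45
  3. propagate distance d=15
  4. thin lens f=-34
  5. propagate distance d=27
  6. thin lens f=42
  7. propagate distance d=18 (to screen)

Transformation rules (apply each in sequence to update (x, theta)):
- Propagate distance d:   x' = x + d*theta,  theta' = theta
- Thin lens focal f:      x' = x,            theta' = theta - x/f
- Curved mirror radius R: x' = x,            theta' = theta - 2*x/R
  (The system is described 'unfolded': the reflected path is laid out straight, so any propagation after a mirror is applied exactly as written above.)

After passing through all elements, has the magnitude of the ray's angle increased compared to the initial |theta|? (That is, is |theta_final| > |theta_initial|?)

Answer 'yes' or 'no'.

Initial: x=8.0000 theta=-0.3000
After 1 (propagate distance d=8): x=5.6000 theta=-0.3000
After 2 (thin lens f=-45): x=5.6000 theta=-79/450 (≈-0.1756)
After 3 (propagate distance d=15): x=89/30 (≈2.9667) theta=-79/450 (≈-0.1756)
After 4 (thin lens f=-34): x=89/30 (≈2.9667) theta=-1351/15300 (≈-0.0883)
After 5 (propagate distance d=27): x=2971/5100 (≈0.5825) theta=-1351/15300 (≈-0.0883)
After 6 (thin lens f=42): x=2971/5100 (≈0.5825) theta=-1459/14280 (≈-0.1022)
After 7 (propagate distance d=18 (to screen)): x=-22429/17850 (≈-1.2565) theta=-1459/14280 (≈-0.1022)
|theta_initial|=0.3000 |theta_final|=1459/14280 (≈0.1022) -> not increased

Answer: no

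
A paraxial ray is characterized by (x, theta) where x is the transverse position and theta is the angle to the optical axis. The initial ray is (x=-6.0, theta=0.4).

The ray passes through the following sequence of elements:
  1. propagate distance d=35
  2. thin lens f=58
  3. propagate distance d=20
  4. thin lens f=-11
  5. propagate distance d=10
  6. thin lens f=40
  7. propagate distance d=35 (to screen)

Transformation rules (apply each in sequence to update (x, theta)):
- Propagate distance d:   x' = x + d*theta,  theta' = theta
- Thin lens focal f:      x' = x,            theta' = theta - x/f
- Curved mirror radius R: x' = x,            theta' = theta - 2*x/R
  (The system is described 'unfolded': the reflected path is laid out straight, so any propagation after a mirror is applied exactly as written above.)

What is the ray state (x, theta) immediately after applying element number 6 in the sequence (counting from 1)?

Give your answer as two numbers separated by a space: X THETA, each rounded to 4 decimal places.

Initial: x=-6.0000 theta=0.4000
After 1 (propagate distance d=35): x=8.0000 theta=0.4000
After 2 (thin lens f=58): x=8.0000 theta=38/145 (≈0.2621)
After 3 (propagate distance d=20): x=384/29 (≈13.2414) theta=38/145 (≈0.2621)
After 4 (thin lens f=-11): x=384/29 (≈13.2414) theta=2338/1595 (≈1.4658)
After 5 (propagate distance d=10): x=8900/319 (≈27.8997) theta=2338/1595 (≈1.4658)
After 6 (thin lens f=40): x=8900/319 (≈27.8997) theta=2451/3190 (≈0.7683)
Rounded to 4 decimal places: x = 27.8997, theta = 0.7683

Answer: 27.8997 0.7683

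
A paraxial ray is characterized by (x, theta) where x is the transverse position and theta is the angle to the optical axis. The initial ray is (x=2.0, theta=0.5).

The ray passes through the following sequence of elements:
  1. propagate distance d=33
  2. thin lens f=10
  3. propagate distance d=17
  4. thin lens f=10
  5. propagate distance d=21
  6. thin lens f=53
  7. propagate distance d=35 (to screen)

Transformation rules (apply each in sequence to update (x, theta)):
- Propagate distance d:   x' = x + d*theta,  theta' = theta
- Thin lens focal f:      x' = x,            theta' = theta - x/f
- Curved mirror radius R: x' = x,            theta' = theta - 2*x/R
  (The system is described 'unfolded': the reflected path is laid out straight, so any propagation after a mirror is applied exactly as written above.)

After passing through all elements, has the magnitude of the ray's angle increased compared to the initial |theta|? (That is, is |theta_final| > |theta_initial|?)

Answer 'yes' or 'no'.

Initial: x=2.0000 theta=0.5000
After 1 (propagate distance d=33): x=18.5000 theta=0.5000
After 2 (thin lens f=10): x=18.5000 theta=-1.3500
After 3 (propagate distance d=17): x=-4.4500 theta=-1.3500
After 4 (thin lens f=10): x=-4.4500 theta=-0.9050
After 5 (propagate distance d=21): x=-23.4550 theta=-0.9050
After 6 (thin lens f=53): x=-23.4550 theta=-2451/5300 (≈-0.4625)
After 7 (propagate distance d=35 (to screen)): x=-420193/10600 (≈-39.6408) theta=-2451/5300 (≈-0.4625)
|theta_initial|=0.5000 |theta_final|=2451/5300 (≈0.4625) -> not increased

Answer: no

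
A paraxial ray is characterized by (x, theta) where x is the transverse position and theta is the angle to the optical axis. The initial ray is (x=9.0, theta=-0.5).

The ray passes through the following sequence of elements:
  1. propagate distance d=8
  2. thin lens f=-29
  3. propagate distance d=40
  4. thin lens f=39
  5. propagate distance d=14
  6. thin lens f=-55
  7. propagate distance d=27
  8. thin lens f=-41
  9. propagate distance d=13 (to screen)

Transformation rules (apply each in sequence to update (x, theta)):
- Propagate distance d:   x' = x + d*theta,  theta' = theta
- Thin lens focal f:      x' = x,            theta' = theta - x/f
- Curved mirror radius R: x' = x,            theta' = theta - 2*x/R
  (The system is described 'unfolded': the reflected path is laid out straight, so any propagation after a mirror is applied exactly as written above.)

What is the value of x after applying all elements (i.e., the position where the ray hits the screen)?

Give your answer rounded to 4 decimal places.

Initial: x=9.0000 theta=-0.5000
After 1 (propagate distance d=8): x=5.0000 theta=-0.5000
After 2 (thin lens f=-29): x=5.0000 theta=-19/58 (≈-0.3276)
After 3 (propagate distance d=40): x=-235/29 (≈-8.1034) theta=-19/58 (≈-0.3276)
After 4 (thin lens f=39): x=-235/29 (≈-8.1034) theta=-271/2262 (≈-0.1198)
After 5 (propagate distance d=14): x=-11062/1131 (≈-9.7807) theta=-271/2262 (≈-0.1198)
After 6 (thin lens f=-55): x=-11062/1131 (≈-9.7807) theta=-12343/41470 (≈-0.2976)
After 7 (propagate distance d=27): x=-2216603/124410 (≈-17.8169) theta=-12343/41470 (≈-0.2976)
After 8 (thin lens f=-41): x=-2216603/124410 (≈-17.8169) theta=-1867396/2550405 (≈-0.7322)
After 9 (propagate distance d=13 (to screen)): x=-4225243/154570 (≈-27.3355) theta=-1867396/2550405 (≈-0.7322)
Rounded to 4 decimal places: x = -27.3355

Answer: -27.3355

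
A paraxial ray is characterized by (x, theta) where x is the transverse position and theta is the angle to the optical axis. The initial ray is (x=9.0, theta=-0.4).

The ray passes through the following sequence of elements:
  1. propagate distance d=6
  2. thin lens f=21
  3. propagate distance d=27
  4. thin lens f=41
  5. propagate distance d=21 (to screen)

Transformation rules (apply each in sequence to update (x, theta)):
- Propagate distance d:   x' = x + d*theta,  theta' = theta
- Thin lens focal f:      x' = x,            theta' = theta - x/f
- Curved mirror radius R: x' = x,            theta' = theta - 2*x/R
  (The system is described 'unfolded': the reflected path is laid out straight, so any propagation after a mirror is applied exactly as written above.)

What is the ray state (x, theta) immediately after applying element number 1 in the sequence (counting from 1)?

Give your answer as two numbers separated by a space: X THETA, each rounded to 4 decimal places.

Initial: x=9.0000 theta=-0.4000
After 1 (propagate distance d=6): x=6.6000 theta=-0.4000
Rounded to 4 decimal places: x = 6.6000, theta = -0.4000

Answer: 6.6000 -0.4000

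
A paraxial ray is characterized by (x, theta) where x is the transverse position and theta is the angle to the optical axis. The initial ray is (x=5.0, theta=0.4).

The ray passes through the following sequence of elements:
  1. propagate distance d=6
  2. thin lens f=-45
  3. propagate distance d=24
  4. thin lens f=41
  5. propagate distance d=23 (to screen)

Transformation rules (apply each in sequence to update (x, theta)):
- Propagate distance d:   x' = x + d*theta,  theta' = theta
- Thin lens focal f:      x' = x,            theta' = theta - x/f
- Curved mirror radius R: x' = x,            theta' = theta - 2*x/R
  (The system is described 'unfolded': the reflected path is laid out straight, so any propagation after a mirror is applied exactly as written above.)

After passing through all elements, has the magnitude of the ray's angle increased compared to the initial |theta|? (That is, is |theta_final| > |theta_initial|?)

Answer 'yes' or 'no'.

Initial: x=5.0000 theta=0.4000
After 1 (propagate distance d=6): x=7.4000 theta=0.4000
After 2 (thin lens f=-45): x=7.4000 theta=127/225 (≈0.5644)
After 3 (propagate distance d=24): x=1571/75 (≈20.9467) theta=127/225 (≈0.5644)
After 4 (thin lens f=41): x=1571/75 (≈20.9467) theta=494/9225 (≈0.0536)
After 5 (propagate distance d=23 (to screen)): x=40919/1845 (≈22.1783) theta=494/9225 (≈0.0536)
|theta_initial|=0.4000 |theta_final|=494/9225 (≈0.0536) -> not increased

Answer: no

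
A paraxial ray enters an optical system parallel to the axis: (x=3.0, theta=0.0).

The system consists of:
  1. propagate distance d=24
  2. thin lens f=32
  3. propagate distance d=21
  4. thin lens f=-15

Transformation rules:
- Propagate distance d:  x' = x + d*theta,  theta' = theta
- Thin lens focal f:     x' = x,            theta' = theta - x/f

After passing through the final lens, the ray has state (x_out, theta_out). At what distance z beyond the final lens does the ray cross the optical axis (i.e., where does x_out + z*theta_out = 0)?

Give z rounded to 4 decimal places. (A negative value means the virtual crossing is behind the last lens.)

Initial: x=3.0000 theta=0.0000
After 1 (propagate distance d=24): x=3.0000 theta=0.0000
After 2 (thin lens f=32): x=3.0000 theta=-3/32 (≈-0.0938)
After 3 (propagate distance d=21): x=33/32 (≈1.0313) theta=-3/32 (≈-0.0938)
After 4 (thin lens f=-15): x=33/32 (≈1.0313) theta=-0.0250
z_focus = -x_out/theta_out = -(33/32)/(-0.0250) = 41.2500
Rounded to 4 decimal places: z = 41.2500

Answer: 41.2500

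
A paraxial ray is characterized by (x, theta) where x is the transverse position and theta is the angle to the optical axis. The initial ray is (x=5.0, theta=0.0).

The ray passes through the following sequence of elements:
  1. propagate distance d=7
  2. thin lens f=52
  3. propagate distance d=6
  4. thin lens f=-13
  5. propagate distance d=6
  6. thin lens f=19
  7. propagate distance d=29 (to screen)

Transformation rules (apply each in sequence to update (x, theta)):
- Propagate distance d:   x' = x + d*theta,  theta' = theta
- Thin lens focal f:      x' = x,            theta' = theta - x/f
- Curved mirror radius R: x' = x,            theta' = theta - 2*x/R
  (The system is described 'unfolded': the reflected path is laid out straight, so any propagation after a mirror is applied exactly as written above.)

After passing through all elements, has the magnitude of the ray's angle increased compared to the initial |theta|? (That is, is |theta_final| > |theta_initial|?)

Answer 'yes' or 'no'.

Initial: x=5.0000 theta=0.0000
After 1 (propagate distance d=7): x=5.0000 theta=0.0000
After 2 (thin lens f=52): x=5.0000 theta=-5/52 (≈-0.0962)
After 3 (propagate distance d=6): x=115/26 (≈4.4231) theta=-5/52 (≈-0.0962)
After 4 (thin lens f=-13): x=115/26 (≈4.4231) theta=165/676 (≈0.2441)
After 5 (propagate distance d=6): x=995/169 (≈5.8876) theta=165/676 (≈0.2441)
After 6 (thin lens f=19): x=995/169 (≈5.8876) theta=-5/76 (≈-0.0658)
After 7 (propagate distance d=29 (to screen)): x=51115/12844 (≈3.9797) theta=-5/76 (≈-0.0658)
|theta_initial|=0.0000 |theta_final|=5/76 (≈0.0658) -> increased

Answer: yes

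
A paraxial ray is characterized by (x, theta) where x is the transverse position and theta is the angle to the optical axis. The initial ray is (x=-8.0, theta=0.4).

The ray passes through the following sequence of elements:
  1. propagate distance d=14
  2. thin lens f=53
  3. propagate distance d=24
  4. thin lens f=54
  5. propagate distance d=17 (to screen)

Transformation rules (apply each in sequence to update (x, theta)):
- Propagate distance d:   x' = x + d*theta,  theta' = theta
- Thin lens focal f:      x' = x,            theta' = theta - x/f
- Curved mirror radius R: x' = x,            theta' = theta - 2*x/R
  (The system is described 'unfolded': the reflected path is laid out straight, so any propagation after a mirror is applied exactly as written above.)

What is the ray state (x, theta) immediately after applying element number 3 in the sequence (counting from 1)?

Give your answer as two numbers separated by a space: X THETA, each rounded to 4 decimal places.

Initial: x=-8.0000 theta=0.4000
After 1 (propagate distance d=14): x=-2.4000 theta=0.4000
After 2 (thin lens f=53): x=-2.4000 theta=118/265 (≈0.4453)
After 3 (propagate distance d=24): x=2196/265 (≈8.2868) theta=118/265 (≈0.4453)
Rounded to 4 decimal places: x = 8.2868, theta = 0.4453

Answer: 8.2868 0.4453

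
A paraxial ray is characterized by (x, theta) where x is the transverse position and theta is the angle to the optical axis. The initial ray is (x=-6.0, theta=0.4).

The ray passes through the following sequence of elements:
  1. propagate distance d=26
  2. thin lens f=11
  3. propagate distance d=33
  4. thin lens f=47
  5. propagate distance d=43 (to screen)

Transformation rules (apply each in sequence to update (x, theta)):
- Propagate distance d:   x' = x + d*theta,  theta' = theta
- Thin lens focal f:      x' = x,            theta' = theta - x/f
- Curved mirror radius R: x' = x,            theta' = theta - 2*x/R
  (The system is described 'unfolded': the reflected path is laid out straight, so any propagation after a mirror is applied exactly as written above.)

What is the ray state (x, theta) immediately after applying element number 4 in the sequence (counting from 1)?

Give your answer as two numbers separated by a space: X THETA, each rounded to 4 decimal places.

Initial: x=-6.0000 theta=0.4000
After 1 (propagate distance d=26): x=4.4000 theta=0.4000
After 2 (thin lens f=11): x=4.4000 theta=0.0000
After 3 (propagate distance d=33): x=4.4000 theta=0.0000
After 4 (thin lens f=47): x=4.4000 theta=-22/235 (≈-0.0936)
Rounded to 4 decimal places: x = 4.4000, theta = -0.0936

Answer: 4.4000 -0.0936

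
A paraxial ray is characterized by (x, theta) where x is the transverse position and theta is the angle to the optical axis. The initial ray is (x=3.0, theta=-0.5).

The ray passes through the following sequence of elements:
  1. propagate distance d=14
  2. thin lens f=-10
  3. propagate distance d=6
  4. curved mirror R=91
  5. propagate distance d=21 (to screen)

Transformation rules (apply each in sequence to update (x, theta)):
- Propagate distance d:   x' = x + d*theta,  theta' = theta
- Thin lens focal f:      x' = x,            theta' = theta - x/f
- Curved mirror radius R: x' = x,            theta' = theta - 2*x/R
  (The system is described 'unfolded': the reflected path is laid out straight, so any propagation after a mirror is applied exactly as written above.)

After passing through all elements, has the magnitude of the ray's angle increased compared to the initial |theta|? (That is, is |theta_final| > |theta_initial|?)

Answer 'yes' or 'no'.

Answer: yes

Derivation:
Initial: x=3.0000 theta=-0.5000
After 1 (propagate distance d=14): x=-4.0000 theta=-0.5000
After 2 (thin lens f=-10): x=-4.0000 theta=-0.9000
After 3 (propagate distance d=6): x=-9.4000 theta=-0.9000
After 4 (curved mirror R=91): x=-9.4000 theta=-631/910 (≈-0.6934)
After 5 (propagate distance d=21 (to screen)): x=-623/26 (≈-23.9615) theta=-631/910 (≈-0.6934)
|theta_initial|=0.5000 |theta_final|=631/910 (≈0.6934) -> increased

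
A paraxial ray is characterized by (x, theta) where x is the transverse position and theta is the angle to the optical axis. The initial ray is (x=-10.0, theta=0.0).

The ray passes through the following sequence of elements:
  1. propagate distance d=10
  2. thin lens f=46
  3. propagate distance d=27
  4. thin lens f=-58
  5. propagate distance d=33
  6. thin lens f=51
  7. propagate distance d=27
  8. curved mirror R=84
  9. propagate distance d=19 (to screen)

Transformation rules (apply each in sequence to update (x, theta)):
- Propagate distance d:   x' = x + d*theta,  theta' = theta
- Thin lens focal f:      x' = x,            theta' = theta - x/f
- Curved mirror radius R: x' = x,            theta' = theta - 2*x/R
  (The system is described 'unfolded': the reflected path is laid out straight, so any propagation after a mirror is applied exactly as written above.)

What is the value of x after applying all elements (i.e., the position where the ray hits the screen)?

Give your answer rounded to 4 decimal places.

Answer: 4.8591

Derivation:
Initial: x=-10.0000 theta=0.0000
After 1 (propagate distance d=10): x=-10.0000 theta=0.0000
After 2 (thin lens f=46): x=-10.0000 theta=5/23 (≈0.2174)
After 3 (propagate distance d=27): x=-95/23 (≈-4.1304) theta=5/23 (≈0.2174)
After 4 (thin lens f=-58): x=-95/23 (≈-4.1304) theta=195/1334 (≈0.1462)
After 5 (propagate distance d=33): x=925/1334 (≈0.6934) theta=195/1334 (≈0.1462)
After 6 (thin lens f=51): x=925/1334 (≈0.6934) theta=4510/34017 (≈0.1326)
After 7 (propagate distance d=27): x=96905/22678 (≈4.2731) theta=4510/34017 (≈0.1326)
After 8 (curved mirror R=84): x=96905/22678 (≈4.2731) theta=29375/952476 (≈0.0308)
After 9 (propagate distance d=19 (to screen)): x=4628135/952476 (≈4.8591) theta=29375/952476 (≈0.0308)
Rounded to 4 decimal places: x = 4.8591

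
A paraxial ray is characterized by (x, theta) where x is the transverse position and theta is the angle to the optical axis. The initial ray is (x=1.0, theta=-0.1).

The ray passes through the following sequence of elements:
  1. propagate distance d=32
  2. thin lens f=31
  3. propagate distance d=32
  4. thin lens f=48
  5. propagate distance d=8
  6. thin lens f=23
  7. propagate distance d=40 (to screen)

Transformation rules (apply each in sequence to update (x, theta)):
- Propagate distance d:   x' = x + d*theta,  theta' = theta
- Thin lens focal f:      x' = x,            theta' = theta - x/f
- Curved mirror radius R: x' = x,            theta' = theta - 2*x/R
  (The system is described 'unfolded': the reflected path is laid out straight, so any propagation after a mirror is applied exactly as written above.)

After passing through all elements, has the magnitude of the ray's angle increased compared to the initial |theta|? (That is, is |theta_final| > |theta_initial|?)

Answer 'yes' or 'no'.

Initial: x=1.0000 theta=-0.1000
After 1 (propagate distance d=32): x=-2.2000 theta=-0.1000
After 2 (thin lens f=31): x=-2.2000 theta=-9/310 (≈-0.0290)
After 3 (propagate distance d=32): x=-97/31 (≈-3.1290) theta=-9/310 (≈-0.0290)
After 4 (thin lens f=48): x=-97/31 (≈-3.1290) theta=269/7440 (≈0.0362)
After 5 (propagate distance d=8): x=-2641/930 (≈-2.8398) theta=269/7440 (≈0.0362)
After 6 (thin lens f=23): x=-2641/930 (≈-2.8398) theta=1821/11408 (≈0.1596)
After 7 (propagate distance d=40 (to screen)): x=37916/10695 (≈3.5452) theta=1821/11408 (≈0.1596)
|theta_initial|=0.1000 |theta_final|=1821/11408 (≈0.1596) -> increased

Answer: yes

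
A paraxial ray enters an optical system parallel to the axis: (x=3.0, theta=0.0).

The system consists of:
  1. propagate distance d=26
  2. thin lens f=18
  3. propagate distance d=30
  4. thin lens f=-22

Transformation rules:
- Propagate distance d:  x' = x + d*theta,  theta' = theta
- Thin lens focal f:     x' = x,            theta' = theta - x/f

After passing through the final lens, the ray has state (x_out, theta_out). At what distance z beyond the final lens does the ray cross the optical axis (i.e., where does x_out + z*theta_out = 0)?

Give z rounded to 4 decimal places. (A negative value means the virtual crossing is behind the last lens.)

Answer: -7.7647

Derivation:
Initial: x=3.0000 theta=0.0000
After 1 (propagate distance d=26): x=3.0000 theta=0.0000
After 2 (thin lens f=18): x=3.0000 theta=-1/6 (≈-0.1667)
After 3 (propagate distance d=30): x=-2.0000 theta=-1/6 (≈-0.1667)
After 4 (thin lens f=-22): x=-2.0000 theta=-17/66 (≈-0.2576)
z_focus = -x_out/theta_out = -(-2.0000)/(-17/66) = -132/17 ≈ -7.7647
Rounded to 4 decimal places: z = -7.7647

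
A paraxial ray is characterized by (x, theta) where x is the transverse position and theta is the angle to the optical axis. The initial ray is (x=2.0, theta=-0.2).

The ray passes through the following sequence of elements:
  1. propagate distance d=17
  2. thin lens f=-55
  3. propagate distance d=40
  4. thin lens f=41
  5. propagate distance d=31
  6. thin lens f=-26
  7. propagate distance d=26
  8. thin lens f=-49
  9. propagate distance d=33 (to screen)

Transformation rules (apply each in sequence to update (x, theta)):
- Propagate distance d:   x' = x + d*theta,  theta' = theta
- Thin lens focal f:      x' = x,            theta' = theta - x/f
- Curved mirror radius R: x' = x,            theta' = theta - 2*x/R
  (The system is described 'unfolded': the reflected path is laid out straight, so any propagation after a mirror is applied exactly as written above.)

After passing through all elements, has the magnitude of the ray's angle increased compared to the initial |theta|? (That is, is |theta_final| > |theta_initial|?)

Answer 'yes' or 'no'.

Answer: yes

Derivation:
Initial: x=2.0000 theta=-0.2000
After 1 (propagate distance d=17): x=-1.4000 theta=-0.2000
After 2 (thin lens f=-55): x=-1.4000 theta=-62/275 (≈-0.2255)
After 3 (propagate distance d=40): x=-573/55 (≈-10.4182) theta=-62/275 (≈-0.2255)
After 4 (thin lens f=41): x=-573/55 (≈-10.4182) theta=323/11275 (≈0.0286)
After 5 (propagate distance d=31): x=-107452/11275 (≈-9.5301) theta=323/11275 (≈0.0286)
After 6 (thin lens f=-26): x=-107452/11275 (≈-9.5301) theta=-49527/146575 (≈-0.3379)
After 7 (propagate distance d=26): x=-206506/11275 (≈-18.3154) theta=-49527/146575 (≈-0.3379)
After 8 (thin lens f=-49): x=-206506/11275 (≈-18.3154) theta=-5111401/7182175 (≈-0.7117)
After 9 (propagate distance d=33 (to screen)): x=-60044111/1436435 (≈-41.8008) theta=-5111401/7182175 (≈-0.7117)
|theta_initial|=0.2000 |theta_final|=5111401/7182175 (≈0.7117) -> increased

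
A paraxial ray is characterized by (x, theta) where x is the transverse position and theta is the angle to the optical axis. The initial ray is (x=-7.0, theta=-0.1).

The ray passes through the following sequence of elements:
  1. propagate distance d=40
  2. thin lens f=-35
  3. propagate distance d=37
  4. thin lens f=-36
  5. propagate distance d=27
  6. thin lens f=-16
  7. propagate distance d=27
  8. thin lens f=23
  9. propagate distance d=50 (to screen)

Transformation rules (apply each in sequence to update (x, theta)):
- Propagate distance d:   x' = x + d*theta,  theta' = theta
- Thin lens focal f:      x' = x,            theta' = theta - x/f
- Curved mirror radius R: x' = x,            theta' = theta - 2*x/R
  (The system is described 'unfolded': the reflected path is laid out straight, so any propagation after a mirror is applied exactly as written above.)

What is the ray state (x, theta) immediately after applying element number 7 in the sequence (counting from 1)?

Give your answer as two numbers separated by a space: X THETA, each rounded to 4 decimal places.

Initial: x=-7.0000 theta=-0.1000
After 1 (propagate distance d=40): x=-11.0000 theta=-0.1000
After 2 (thin lens f=-35): x=-11.0000 theta=-29/70 (≈-0.4143)
After 3 (propagate distance d=37): x=-1843/70 (≈-26.3286) theta=-29/70 (≈-0.4143)
After 4 (thin lens f=-36): x=-1843/70 (≈-26.3286) theta=-2887/2520 (≈-1.1456)
After 5 (propagate distance d=27): x=-16033/280 (≈-57.2607) theta=-2887/2520 (≈-1.1456)
After 6 (thin lens f=-16): x=-16033/280 (≈-57.2607) theta=-190489/40320 (≈-4.7244)
After 7 (propagate distance d=27): x=-23657/128 (≈-184.8203) theta=-190489/40320 (≈-4.7244)
Rounded to 4 decimal places: x = -184.8203, theta = -4.7244

Answer: -184.8203 -4.7244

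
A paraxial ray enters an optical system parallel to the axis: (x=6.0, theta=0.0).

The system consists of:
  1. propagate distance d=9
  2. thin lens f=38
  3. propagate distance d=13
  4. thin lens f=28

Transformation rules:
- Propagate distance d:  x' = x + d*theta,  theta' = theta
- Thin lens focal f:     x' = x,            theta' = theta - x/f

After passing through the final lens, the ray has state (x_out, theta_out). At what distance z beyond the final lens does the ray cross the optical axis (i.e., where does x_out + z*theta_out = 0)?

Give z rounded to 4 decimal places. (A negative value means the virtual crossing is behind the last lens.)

Answer: 13.2075

Derivation:
Initial: x=6.0000 theta=0.0000
After 1 (propagate distance d=9): x=6.0000 theta=0.0000
After 2 (thin lens f=38): x=6.0000 theta=-3/19 (≈-0.1579)
After 3 (propagate distance d=13): x=75/19 (≈3.9474) theta=-3/19 (≈-0.1579)
After 4 (thin lens f=28): x=75/19 (≈3.9474) theta=-159/532 (≈-0.2989)
z_focus = -x_out/theta_out = -(75/19)/(-159/532) = 700/53 ≈ 13.2075
Rounded to 4 decimal places: z = 13.2075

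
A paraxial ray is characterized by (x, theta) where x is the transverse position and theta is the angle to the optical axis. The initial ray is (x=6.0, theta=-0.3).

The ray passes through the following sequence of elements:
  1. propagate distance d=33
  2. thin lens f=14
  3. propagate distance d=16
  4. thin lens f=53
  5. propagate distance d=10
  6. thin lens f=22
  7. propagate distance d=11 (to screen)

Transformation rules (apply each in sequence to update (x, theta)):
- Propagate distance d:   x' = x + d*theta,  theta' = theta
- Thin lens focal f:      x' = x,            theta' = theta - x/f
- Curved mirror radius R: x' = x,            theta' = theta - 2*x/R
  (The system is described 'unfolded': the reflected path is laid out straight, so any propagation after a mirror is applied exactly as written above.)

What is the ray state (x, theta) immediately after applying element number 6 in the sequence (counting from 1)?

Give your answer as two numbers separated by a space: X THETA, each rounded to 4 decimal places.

Initial: x=6.0000 theta=-0.3000
After 1 (propagate distance d=33): x=-3.9000 theta=-0.3000
After 2 (thin lens f=14): x=-3.9000 theta=-3/140 (≈-0.0214)
After 3 (propagate distance d=16): x=-297/70 (≈-4.2429) theta=-3/140 (≈-0.0214)
After 4 (thin lens f=53): x=-297/70 (≈-4.2429) theta=87/1484 (≈0.0586)
After 5 (propagate distance d=10): x=-969/265 (≈-3.6566) theta=87/1484 (≈0.0586)
After 6 (thin lens f=22): x=-969/265 (≈-3.6566) theta=18351/81620 (≈0.2248)
Rounded to 4 decimal places: x = -3.6566, theta = 0.2248

Answer: -3.6566 0.2248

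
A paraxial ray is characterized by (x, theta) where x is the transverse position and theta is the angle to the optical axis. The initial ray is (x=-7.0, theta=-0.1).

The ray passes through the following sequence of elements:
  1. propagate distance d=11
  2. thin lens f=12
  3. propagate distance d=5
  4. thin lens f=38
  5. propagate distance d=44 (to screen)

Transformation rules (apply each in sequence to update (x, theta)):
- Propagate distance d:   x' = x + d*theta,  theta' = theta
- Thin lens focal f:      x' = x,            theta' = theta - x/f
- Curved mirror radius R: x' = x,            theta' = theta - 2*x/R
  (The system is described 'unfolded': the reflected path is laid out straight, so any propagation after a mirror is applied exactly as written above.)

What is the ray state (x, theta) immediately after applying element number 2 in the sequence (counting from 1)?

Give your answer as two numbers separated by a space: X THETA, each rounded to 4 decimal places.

Initial: x=-7.0000 theta=-0.1000
After 1 (propagate distance d=11): x=-8.1000 theta=-0.1000
After 2 (thin lens f=12): x=-8.1000 theta=0.5750
Rounded to 4 decimal places: x = -8.1000, theta = 0.5750

Answer: -8.1000 0.5750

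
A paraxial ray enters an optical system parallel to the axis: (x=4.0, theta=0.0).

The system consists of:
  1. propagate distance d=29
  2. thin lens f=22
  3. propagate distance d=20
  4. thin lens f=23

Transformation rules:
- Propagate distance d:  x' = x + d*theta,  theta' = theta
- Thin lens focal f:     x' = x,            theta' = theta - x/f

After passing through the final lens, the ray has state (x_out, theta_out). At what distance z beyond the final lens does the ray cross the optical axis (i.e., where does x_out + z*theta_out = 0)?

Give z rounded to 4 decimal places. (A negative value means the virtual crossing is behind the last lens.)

Initial: x=4.0000 theta=0.0000
After 1 (propagate distance d=29): x=4.0000 theta=0.0000
After 2 (thin lens f=22): x=4.0000 theta=-2/11 (≈-0.1818)
After 3 (propagate distance d=20): x=4/11 (≈0.3636) theta=-2/11 (≈-0.1818)
After 4 (thin lens f=23): x=4/11 (≈0.3636) theta=-50/253 (≈-0.1976)
z_focus = -x_out/theta_out = -(4/11)/(-50/253) = 1.8400
Rounded to 4 decimal places: z = 1.8400

Answer: 1.8400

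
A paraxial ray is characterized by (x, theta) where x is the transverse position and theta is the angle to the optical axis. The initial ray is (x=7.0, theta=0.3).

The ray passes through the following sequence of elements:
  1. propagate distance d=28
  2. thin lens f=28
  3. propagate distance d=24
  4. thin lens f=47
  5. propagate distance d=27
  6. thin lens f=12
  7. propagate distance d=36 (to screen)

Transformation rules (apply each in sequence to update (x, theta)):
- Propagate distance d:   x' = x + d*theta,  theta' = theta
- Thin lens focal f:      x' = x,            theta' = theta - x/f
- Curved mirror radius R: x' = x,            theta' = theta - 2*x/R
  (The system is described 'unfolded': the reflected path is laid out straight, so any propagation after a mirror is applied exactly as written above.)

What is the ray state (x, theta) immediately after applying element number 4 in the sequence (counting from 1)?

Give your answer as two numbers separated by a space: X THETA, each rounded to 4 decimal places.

Initial: x=7.0000 theta=0.3000
After 1 (propagate distance d=28): x=15.4000 theta=0.3000
After 2 (thin lens f=28): x=15.4000 theta=-0.2500
After 3 (propagate distance d=24): x=9.4000 theta=-0.2500
After 4 (thin lens f=47): x=9.4000 theta=-0.4500
Rounded to 4 decimal places: x = 9.4000, theta = -0.4500

Answer: 9.4000 -0.4500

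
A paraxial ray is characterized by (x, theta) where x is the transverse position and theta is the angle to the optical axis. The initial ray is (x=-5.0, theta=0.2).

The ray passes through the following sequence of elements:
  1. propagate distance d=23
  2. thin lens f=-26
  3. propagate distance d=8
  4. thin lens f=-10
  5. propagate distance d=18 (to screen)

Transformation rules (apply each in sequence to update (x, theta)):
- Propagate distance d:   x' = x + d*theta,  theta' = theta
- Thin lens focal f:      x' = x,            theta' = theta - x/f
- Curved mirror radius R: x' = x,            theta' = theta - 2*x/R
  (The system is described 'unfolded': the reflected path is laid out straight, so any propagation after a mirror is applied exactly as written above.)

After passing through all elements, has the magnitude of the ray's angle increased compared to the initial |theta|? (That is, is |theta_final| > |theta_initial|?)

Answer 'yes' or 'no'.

Initial: x=-5.0000 theta=0.2000
After 1 (propagate distance d=23): x=-0.4000 theta=0.2000
After 2 (thin lens f=-26): x=-0.4000 theta=12/65 (≈0.1846)
After 3 (propagate distance d=8): x=14/13 (≈1.0769) theta=12/65 (≈0.1846)
After 4 (thin lens f=-10): x=14/13 (≈1.0769) theta=19/65 (≈0.2923)
After 5 (propagate distance d=18 (to screen)): x=412/65 (≈6.3385) theta=19/65 (≈0.2923)
|theta_initial|=0.2000 |theta_final|=19/65 (≈0.2923) -> increased

Answer: yes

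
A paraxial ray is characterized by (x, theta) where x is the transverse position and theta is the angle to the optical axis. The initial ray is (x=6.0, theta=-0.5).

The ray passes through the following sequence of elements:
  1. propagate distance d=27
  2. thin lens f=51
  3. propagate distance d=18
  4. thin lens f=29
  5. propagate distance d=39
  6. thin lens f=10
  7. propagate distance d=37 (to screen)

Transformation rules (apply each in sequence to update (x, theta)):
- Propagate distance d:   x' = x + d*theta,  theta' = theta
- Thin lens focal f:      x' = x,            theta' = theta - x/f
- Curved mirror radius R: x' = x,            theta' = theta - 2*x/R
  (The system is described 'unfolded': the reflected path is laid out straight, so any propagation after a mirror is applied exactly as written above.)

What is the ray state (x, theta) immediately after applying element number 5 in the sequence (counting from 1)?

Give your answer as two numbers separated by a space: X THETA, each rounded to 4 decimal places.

Answer: -8.9878 0.1247

Derivation:
Initial: x=6.0000 theta=-0.5000
After 1 (propagate distance d=27): x=-7.5000 theta=-0.5000
After 2 (thin lens f=51): x=-7.5000 theta=-6/17 (≈-0.3529)
After 3 (propagate distance d=18): x=-471/34 (≈-13.8529) theta=-6/17 (≈-0.3529)
After 4 (thin lens f=29): x=-471/34 (≈-13.8529) theta=123/986 (≈0.1247)
After 5 (propagate distance d=39): x=-4431/493 (≈-8.9878) theta=123/986 (≈0.1247)
Rounded to 4 decimal places: x = -8.9878, theta = 0.1247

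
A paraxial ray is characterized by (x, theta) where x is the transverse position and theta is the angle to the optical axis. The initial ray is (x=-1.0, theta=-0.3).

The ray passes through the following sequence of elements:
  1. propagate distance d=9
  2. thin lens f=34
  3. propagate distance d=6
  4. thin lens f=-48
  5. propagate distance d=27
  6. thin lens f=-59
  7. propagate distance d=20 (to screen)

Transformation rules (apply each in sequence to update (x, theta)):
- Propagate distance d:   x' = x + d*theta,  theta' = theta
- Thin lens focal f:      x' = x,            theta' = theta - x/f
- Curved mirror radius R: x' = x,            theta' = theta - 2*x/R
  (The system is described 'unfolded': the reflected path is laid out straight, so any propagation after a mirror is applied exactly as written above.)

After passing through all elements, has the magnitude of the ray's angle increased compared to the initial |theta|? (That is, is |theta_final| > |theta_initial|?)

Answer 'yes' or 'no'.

Answer: yes

Derivation:
Initial: x=-1.0000 theta=-0.3000
After 1 (propagate distance d=9): x=-3.7000 theta=-0.3000
After 2 (thin lens f=34): x=-3.7000 theta=-13/68 (≈-0.1912)
After 3 (propagate distance d=6): x=-412/85 (≈-4.8471) theta=-13/68 (≈-0.1912)
After 4 (thin lens f=-48): x=-412/85 (≈-4.8471) theta=-149/510 (≈-0.2922)
After 5 (propagate distance d=27): x=-433/34 (≈-12.7353) theta=-149/510 (≈-0.2922)
After 6 (thin lens f=-59): x=-433/34 (≈-12.7353) theta=-7643/15045 (≈-0.5080)
After 7 (propagate distance d=20 (to screen)): x=-8105/354 (≈-22.8955) theta=-7643/15045 (≈-0.5080)
|theta_initial|=0.3000 |theta_final|=7643/15045 (≈0.5080) -> increased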